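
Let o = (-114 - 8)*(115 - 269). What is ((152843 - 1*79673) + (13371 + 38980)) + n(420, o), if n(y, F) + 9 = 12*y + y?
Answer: 130972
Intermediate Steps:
o = 18788 (o = -122*(-154) = 18788)
n(y, F) = -9 + 13*y (n(y, F) = -9 + (12*y + y) = -9 + 13*y)
((152843 - 1*79673) + (13371 + 38980)) + n(420, o) = ((152843 - 1*79673) + (13371 + 38980)) + (-9 + 13*420) = ((152843 - 79673) + 52351) + (-9 + 5460) = (73170 + 52351) + 5451 = 125521 + 5451 = 130972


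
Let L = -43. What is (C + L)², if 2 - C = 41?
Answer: 6724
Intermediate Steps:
C = -39 (C = 2 - 1*41 = 2 - 41 = -39)
(C + L)² = (-39 - 43)² = (-82)² = 6724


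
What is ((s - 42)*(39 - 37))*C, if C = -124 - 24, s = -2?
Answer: 13024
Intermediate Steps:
C = -148
((s - 42)*(39 - 37))*C = ((-2 - 42)*(39 - 37))*(-148) = -44*2*(-148) = -88*(-148) = 13024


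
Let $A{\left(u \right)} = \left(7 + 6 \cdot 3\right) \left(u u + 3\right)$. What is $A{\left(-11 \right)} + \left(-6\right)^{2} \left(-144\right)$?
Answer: $-2084$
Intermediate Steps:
$A{\left(u \right)} = 75 + 25 u^{2}$ ($A{\left(u \right)} = \left(7 + 18\right) \left(u^{2} + 3\right) = 25 \left(3 + u^{2}\right) = 75 + 25 u^{2}$)
$A{\left(-11 \right)} + \left(-6\right)^{2} \left(-144\right) = \left(75 + 25 \left(-11\right)^{2}\right) + \left(-6\right)^{2} \left(-144\right) = \left(75 + 25 \cdot 121\right) + 36 \left(-144\right) = \left(75 + 3025\right) - 5184 = 3100 - 5184 = -2084$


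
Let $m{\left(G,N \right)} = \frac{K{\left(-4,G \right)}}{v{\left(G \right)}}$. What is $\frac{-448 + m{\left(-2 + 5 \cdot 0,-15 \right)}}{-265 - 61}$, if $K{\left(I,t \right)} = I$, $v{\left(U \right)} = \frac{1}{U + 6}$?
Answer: $\frac{232}{163} \approx 1.4233$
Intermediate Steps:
$v{\left(U \right)} = \frac{1}{6 + U}$
$m{\left(G,N \right)} = -24 - 4 G$ ($m{\left(G,N \right)} = - \frac{4}{\frac{1}{6 + G}} = - 4 \left(6 + G\right) = -24 - 4 G$)
$\frac{-448 + m{\left(-2 + 5 \cdot 0,-15 \right)}}{-265 - 61} = \frac{-448 - \left(24 + 4 \left(-2 + 5 \cdot 0\right)\right)}{-265 - 61} = \frac{-448 - \left(24 + 4 \left(-2 + 0\right)\right)}{-326} = \left(-448 - 16\right) \left(- \frac{1}{326}\right) = \left(-464\right) \left(- \frac{1}{326}\right) = \frac{232}{163}$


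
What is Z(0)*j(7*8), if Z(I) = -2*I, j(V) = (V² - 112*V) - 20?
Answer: 0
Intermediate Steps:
j(V) = -20 + V² - 112*V
Z(0)*j(7*8) = (-2*0)*(-20 + (7*8)² - 784*8) = 0*(-20 + 56² - 112*56) = 0*(-20 + 3136 - 6272) = 0*(-3156) = 0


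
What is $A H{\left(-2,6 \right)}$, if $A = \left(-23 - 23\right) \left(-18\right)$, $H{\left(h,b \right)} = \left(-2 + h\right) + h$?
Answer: $-4968$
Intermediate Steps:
$H{\left(h,b \right)} = -2 + 2 h$
$A = 828$ ($A = \left(-46\right) \left(-18\right) = 828$)
$A H{\left(-2,6 \right)} = 828 \left(-2 + 2 \left(-2\right)\right) = 828 \left(-2 - 4\right) = 828 \left(-6\right) = -4968$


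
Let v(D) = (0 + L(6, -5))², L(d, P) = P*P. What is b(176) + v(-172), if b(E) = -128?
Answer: 497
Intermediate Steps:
L(d, P) = P²
v(D) = 625 (v(D) = (0 + (-5)²)² = (0 + 25)² = 25² = 625)
b(176) + v(-172) = -128 + 625 = 497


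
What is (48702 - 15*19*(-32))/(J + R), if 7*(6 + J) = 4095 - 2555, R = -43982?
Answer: -28911/21884 ≈ -1.3211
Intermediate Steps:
J = 214 (J = -6 + (4095 - 2555)/7 = -6 + (1/7)*1540 = -6 + 220 = 214)
(48702 - 15*19*(-32))/(J + R) = (48702 - 15*19*(-32))/(214 - 43982) = (48702 - 285*(-32))/(-43768) = (48702 + 9120)*(-1/43768) = 57822*(-1/43768) = -28911/21884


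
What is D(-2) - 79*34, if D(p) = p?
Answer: -2688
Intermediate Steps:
D(-2) - 79*34 = -2 - 79*34 = -2 - 1*2686 = -2 - 2686 = -2688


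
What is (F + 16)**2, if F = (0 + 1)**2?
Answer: 289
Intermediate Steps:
F = 1 (F = 1**2 = 1)
(F + 16)**2 = (1 + 16)**2 = 17**2 = 289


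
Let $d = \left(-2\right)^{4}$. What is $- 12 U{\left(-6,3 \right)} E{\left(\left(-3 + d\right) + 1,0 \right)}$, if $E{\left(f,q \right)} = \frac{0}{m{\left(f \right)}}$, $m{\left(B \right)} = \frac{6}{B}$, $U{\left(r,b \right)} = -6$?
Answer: $0$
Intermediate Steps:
$d = 16$
$E{\left(f,q \right)} = 0$ ($E{\left(f,q \right)} = \frac{0}{6 \frac{1}{f}} = 0 \frac{f}{6} = 0$)
$- 12 U{\left(-6,3 \right)} E{\left(\left(-3 + d\right) + 1,0 \right)} = \left(-12\right) \left(-6\right) 0 = 72 \cdot 0 = 0$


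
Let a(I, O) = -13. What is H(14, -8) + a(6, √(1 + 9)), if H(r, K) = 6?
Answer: -7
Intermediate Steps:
H(14, -8) + a(6, √(1 + 9)) = 6 - 13 = -7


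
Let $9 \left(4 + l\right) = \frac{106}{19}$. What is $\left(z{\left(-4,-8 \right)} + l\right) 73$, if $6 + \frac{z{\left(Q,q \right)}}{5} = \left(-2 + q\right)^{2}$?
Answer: $\frac{5824816}{171} \approx 34063.0$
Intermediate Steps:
$z{\left(Q,q \right)} = -30 + 5 \left(-2 + q\right)^{2}$
$l = - \frac{578}{171}$ ($l = -4 + \frac{106 \cdot \frac{1}{19}}{9} = -4 + \frac{1}{9} \cdot \frac{106}{19} = -4 + \frac{106}{171} = - \frac{578}{171} \approx -3.3801$)
$\left(z{\left(-4,-8 \right)} + l\right) 73 = \left(\left(-30 + 5 \left(-2 - 8\right)^{2}\right) - \frac{578}{171}\right) 73 = \left(\left(-30 + 5 \left(-10\right)^{2}\right) - \frac{578}{171}\right) 73 = \left(\left(-30 + 5 \cdot 100\right) - \frac{578}{171}\right) 73 = \left(\left(-30 + 500\right) - \frac{578}{171}\right) 73 = \left(470 - \frac{578}{171}\right) 73 = \frac{79792}{171} \cdot 73 = \frac{5824816}{171}$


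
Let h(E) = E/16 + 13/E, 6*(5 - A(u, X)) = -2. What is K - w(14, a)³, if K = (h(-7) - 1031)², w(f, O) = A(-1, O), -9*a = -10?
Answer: 361565058683/338688 ≈ 1.0675e+6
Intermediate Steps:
A(u, X) = 16/3 (A(u, X) = 5 - ⅙*(-2) = 5 + ⅓ = 16/3)
h(E) = 13/E + E/16 (h(E) = E*(1/16) + 13/E = E/16 + 13/E = 13/E + E/16)
a = 10/9 (a = -⅑*(-10) = 10/9 ≈ 1.1111)
w(f, O) = 16/3
K = 13393201441/12544 (K = ((13/(-7) + (1/16)*(-7)) - 1031)² = ((13*(-⅐) - 7/16) - 1031)² = ((-13/7 - 7/16) - 1031)² = (-257/112 - 1031)² = (-115729/112)² = 13393201441/12544 ≈ 1.0677e+6)
K - w(14, a)³ = 13393201441/12544 - (16/3)³ = 13393201441/12544 - 1*4096/27 = 13393201441/12544 - 4096/27 = 361565058683/338688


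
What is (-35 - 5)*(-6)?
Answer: 240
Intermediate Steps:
(-35 - 5)*(-6) = -40*(-6) = 240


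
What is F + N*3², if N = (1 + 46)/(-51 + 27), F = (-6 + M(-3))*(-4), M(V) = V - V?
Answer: 51/8 ≈ 6.3750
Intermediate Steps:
M(V) = 0
F = 24 (F = (-6 + 0)*(-4) = -6*(-4) = 24)
N = -47/24 (N = 47/(-24) = 47*(-1/24) = -47/24 ≈ -1.9583)
F + N*3² = 24 - 47/24*3² = 24 - 47/24*9 = 24 - 141/8 = 51/8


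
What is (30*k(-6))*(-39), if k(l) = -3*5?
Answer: 17550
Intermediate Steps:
k(l) = -15
(30*k(-6))*(-39) = (30*(-15))*(-39) = -450*(-39) = 17550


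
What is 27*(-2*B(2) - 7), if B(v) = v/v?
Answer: -243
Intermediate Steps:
B(v) = 1
27*(-2*B(2) - 7) = 27*(-2*1 - 7) = 27*(-2 - 7) = 27*(-9) = -243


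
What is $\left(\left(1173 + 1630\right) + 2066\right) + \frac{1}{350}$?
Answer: $\frac{1704151}{350} \approx 4869.0$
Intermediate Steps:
$\left(\left(1173 + 1630\right) + 2066\right) + \frac{1}{350} = \left(2803 + 2066\right) + \frac{1}{350} = 4869 + \frac{1}{350} = \frac{1704151}{350}$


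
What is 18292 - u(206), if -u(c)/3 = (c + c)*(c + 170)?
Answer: 483028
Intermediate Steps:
u(c) = -6*c*(170 + c) (u(c) = -3*(c + c)*(c + 170) = -3*2*c*(170 + c) = -6*c*(170 + c))
18292 - u(206) = 18292 - (-6)*206*(170 + 206) = 18292 - (-6)*206*376 = 18292 - 1*(-464736) = 18292 + 464736 = 483028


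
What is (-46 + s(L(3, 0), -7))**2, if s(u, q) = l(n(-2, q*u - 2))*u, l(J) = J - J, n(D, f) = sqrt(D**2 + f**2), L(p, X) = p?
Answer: 2116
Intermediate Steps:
l(J) = 0
s(u, q) = 0 (s(u, q) = 0*u = 0)
(-46 + s(L(3, 0), -7))**2 = (-46 + 0)**2 = (-46)**2 = 2116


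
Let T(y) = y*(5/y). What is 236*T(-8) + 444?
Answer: 1624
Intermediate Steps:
T(y) = 5
236*T(-8) + 444 = 236*5 + 444 = 1180 + 444 = 1624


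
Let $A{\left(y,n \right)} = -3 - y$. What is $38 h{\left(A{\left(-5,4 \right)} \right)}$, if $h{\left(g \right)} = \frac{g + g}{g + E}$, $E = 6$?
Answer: $19$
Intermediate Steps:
$h{\left(g \right)} = \frac{2 g}{6 + g}$ ($h{\left(g \right)} = \frac{g + g}{g + 6} = \frac{2 g}{6 + g}$)
$38 h{\left(A{\left(-5,4 \right)} \right)} = 38 \frac{2 \left(-3 - -5\right)}{6 - -2} = 38 \frac{2 \left(-3 + 5\right)}{6 + \left(-3 + 5\right)} = 38 \cdot 2 \cdot 2 \frac{1}{6 + 2} = 38 \cdot 2 \cdot 2 \cdot \frac{1}{8} = 38 \cdot \frac{1}{2} = 19$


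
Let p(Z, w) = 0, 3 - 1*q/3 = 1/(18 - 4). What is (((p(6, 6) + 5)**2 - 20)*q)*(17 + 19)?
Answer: 11070/7 ≈ 1581.4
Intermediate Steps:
q = 123/14 (q = 9 - 3/(18 - 4) = 9 - 3/14 = 123/14 ≈ 8.7857)
(((p(6, 6) + 5)**2 - 20)*q)*(17 + 19) = (((0 + 5)**2 - 20)*(123/14))*(17 + 19) = ((5**2 - 20)*(123/14))*36 = ((25 - 20)*(123/14))*36 = (5*(123/14))*36 = (615/14)*36 = 11070/7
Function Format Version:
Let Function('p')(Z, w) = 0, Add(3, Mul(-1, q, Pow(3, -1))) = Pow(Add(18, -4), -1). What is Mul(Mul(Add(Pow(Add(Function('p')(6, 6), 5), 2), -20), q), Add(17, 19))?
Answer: Rational(11070, 7) ≈ 1581.4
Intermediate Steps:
q = Rational(123, 14) (q = Add(9, Mul(-3, Pow(Add(18, -4), -1))) = Add(9, Mul(-3, Pow(14, -1))) = Add(9, Mul(-3, Rational(1, 14))) = Add(9, Rational(-3, 14)) = Rational(123, 14) ≈ 8.7857)
Mul(Mul(Add(Pow(Add(Function('p')(6, 6), 5), 2), -20), q), Add(17, 19)) = Mul(Mul(Add(Pow(Add(0, 5), 2), -20), Rational(123, 14)), Add(17, 19)) = Mul(Mul(Add(Pow(5, 2), -20), Rational(123, 14)), 36) = Mul(Mul(Add(25, -20), Rational(123, 14)), 36) = Mul(Mul(5, Rational(123, 14)), 36) = Mul(Rational(615, 14), 36) = Rational(11070, 7)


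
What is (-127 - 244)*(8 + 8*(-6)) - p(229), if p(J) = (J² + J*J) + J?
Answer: -90271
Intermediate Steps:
p(J) = J + 2*J² (p(J) = (J² + J²) + J = 2*J² + J = J + 2*J²)
(-127 - 244)*(8 + 8*(-6)) - p(229) = (-127 - 244)*(8 + 8*(-6)) - 229*(1 + 2*229) = -371*(8 - 48) - 229*(1 + 458) = -371*(-40) - 229*459 = 14840 - 1*105111 = 14840 - 105111 = -90271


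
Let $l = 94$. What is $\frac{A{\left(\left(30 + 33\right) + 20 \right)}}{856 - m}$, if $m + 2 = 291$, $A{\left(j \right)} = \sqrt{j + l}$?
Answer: $\frac{\sqrt{177}}{567} \approx 0.023464$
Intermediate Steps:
$A{\left(j \right)} = \sqrt{94 + j}$ ($A{\left(j \right)} = \sqrt{j + 94} = \sqrt{94 + j}$)
$m = 289$ ($m = -2 + 291 = 289$)
$\frac{A{\left(\left(30 + 33\right) + 20 \right)}}{856 - m} = \frac{\sqrt{94 + \left(\left(30 + 33\right) + 20\right)}}{856 - 289} = \frac{\sqrt{94 + \left(63 + 20\right)}}{856 - 289} = \frac{\sqrt{94 + 83}}{567} = \sqrt{177} \cdot \frac{1}{567} = \frac{\sqrt{177}}{567}$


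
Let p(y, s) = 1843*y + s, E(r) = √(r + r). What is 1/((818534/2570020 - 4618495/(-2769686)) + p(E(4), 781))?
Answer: -619880686688618073857569745/21027334178045247542691162979951 + 2918162246739037808120355350*√2/21027334178045247542691162979951 ≈ 0.00016678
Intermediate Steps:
E(r) = √2*√r (E(r) = √(2*r) = √2*√r)
p(y, s) = s + 1843*y
1/((818534/2570020 - 4618495/(-2769686)) + p(E(4), 781)) = 1/((818534/2570020 - 4618495/(-2769686)) + (781 + 1843*(√2*√4))) = 1/((818534*(1/2570020) - 4618495*(-1/2769686)) + (781 + 1843*(√2*2))) = 1/((409267/1285010 + 4618495/2769686) + (781 + 1843*(2*√2))) = 1/(1767088335028/889768551715 + (781 + 3686*√2)) = 1/(696676327224443/889768551715 + 3686*√2)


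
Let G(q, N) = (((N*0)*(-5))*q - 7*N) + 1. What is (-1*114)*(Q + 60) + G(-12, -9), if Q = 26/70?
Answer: -238642/35 ≈ -6818.3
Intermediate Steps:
Q = 13/35 (Q = 26*(1/70) = 13/35 ≈ 0.37143)
G(q, N) = 1 - 7*N (G(q, N) = ((0*(-5))*q - 7*N) + 1 = (0*q - 7*N) + 1 = (0 - 7*N) + 1 = -7*N + 1 = 1 - 7*N)
(-1*114)*(Q + 60) + G(-12, -9) = (-1*114)*(13/35 + 60) + (1 - 7*(-9)) = -114*2113/35 + (1 + 63) = -240882/35 + 64 = -238642/35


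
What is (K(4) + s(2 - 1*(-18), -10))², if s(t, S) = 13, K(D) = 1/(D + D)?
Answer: 11025/64 ≈ 172.27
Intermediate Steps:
K(D) = 1/(2*D)
(K(4) + s(2 - 1*(-18), -10))² = ((½)/4 + 13)² = ((½)*(¼) + 13)² = (⅛ + 13)² = (105/8)² = 11025/64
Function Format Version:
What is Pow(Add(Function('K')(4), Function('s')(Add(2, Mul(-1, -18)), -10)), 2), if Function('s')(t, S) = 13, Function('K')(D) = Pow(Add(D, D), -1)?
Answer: Rational(11025, 64) ≈ 172.27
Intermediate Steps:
Function('K')(D) = Mul(Rational(1, 2), Pow(D, -1)) (Function('K')(D) = Pow(Mul(2, D), -1) = Mul(Rational(1, 2), Pow(D, -1)))
Pow(Add(Function('K')(4), Function('s')(Add(2, Mul(-1, -18)), -10)), 2) = Pow(Add(Mul(Rational(1, 2), Pow(4, -1)), 13), 2) = Pow(Add(Mul(Rational(1, 2), Rational(1, 4)), 13), 2) = Pow(Add(Rational(1, 8), 13), 2) = Pow(Rational(105, 8), 2) = Rational(11025, 64)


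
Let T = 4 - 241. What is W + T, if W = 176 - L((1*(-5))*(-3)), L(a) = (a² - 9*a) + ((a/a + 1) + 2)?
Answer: -155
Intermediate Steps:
L(a) = 4 + a² - 9*a (L(a) = (a² - 9*a) + ((1 + 1) + 2) = (a² - 9*a) + (2 + 2) = (a² - 9*a) + 4 = 4 + a² - 9*a)
T = -237
W = 82 (W = 176 - (4 + ((1*(-5))*(-3))² - 9*1*(-5)*(-3)) = 176 - (4 + (-5*(-3))² - (-45)*(-3)) = 176 - (4 + 15² - 9*15) = 176 - (4 + 225 - 135) = 176 - 1*94 = 176 - 94 = 82)
W + T = 82 - 237 = -155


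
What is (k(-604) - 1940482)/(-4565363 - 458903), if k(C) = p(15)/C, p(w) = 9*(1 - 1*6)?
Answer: 1172051083/3034656664 ≈ 0.38622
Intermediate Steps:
p(w) = -45 (p(w) = 9*(1 - 6) = 9*(-5) = -45)
k(C) = -45/C
(k(-604) - 1940482)/(-4565363 - 458903) = (-45/(-604) - 1940482)/(-4565363 - 458903) = (-45*(-1/604) - 1940482)/(-5024266) = (45/604 - 1940482)*(-1/5024266) = -1172051083/604*(-1/5024266) = 1172051083/3034656664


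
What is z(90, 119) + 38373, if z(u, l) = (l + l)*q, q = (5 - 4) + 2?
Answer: 39087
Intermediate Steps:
q = 3 (q = 1 + 2 = 3)
z(u, l) = 6*l (z(u, l) = (l + l)*3 = (2*l)*3 = 6*l)
z(90, 119) + 38373 = 6*119 + 38373 = 714 + 38373 = 39087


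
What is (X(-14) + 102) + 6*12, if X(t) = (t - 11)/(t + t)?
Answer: 4897/28 ≈ 174.89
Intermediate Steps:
X(t) = (-11 + t)/(2*t) (X(t) = (-11 + t)/((2*t)) = (-11 + t)*(1/(2*t)) = (-11 + t)/(2*t))
(X(-14) + 102) + 6*12 = ((½)*(-11 - 14)/(-14) + 102) + 6*12 = ((½)*(-1/14)*(-25) + 102) + 72 = (25/28 + 102) + 72 = 2881/28 + 72 = 4897/28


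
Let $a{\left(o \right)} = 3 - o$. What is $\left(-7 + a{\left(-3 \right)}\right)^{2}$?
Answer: $1$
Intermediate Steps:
$\left(-7 + a{\left(-3 \right)}\right)^{2} = \left(-7 + \left(3 - -3\right)\right)^{2} = \left(-7 + \left(3 + 3\right)\right)^{2} = \left(-7 + 6\right)^{2} = \left(-1\right)^{2} = 1$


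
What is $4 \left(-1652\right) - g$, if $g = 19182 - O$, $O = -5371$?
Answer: $-31161$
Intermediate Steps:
$g = 24553$ ($g = 19182 - -5371 = 19182 + 5371 = 24553$)
$4 \left(-1652\right) - g = 4 \left(-1652\right) - 24553 = -6608 - 24553 = -31161$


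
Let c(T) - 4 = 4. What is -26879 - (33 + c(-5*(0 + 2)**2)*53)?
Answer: -27336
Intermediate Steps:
c(T) = 8 (c(T) = 4 + 4 = 8)
-26879 - (33 + c(-5*(0 + 2)**2)*53) = -26879 - (33 + 8*53) = -26879 - (33 + 424) = -26879 - 1*457 = -26879 - 457 = -27336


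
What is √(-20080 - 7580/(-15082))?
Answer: I*√1141854374090/7541 ≈ 141.7*I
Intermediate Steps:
√(-20080 - 7580/(-15082)) = √(-20080 - 7580*(-1/15082)) = √(-20080 + 3790/7541) = √(-151419490/7541) = I*√1141854374090/7541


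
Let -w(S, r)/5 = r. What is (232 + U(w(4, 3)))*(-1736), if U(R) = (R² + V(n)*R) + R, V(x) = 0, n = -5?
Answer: -767312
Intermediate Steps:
w(S, r) = -5*r
U(R) = R + R² (U(R) = (R² + 0*R) + R = (R² + 0) + R = R² + R = R + R²)
(232 + U(w(4, 3)))*(-1736) = (232 + (-5*3)*(1 - 5*3))*(-1736) = (232 - 15*(1 - 15))*(-1736) = (232 - 15*(-14))*(-1736) = (232 + 210)*(-1736) = 442*(-1736) = -767312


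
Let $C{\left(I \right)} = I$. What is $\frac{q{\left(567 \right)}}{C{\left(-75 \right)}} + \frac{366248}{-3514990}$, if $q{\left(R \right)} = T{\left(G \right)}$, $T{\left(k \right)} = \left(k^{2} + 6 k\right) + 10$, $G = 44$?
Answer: $- \frac{31182386}{1054497} \approx -29.571$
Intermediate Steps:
$T{\left(k \right)} = 10 + k^{2} + 6 k$
$q{\left(R \right)} = 2210$ ($q{\left(R \right)} = 10 + 44^{2} + 6 \cdot 44 = 10 + 1936 + 264 = 2210$)
$\frac{q{\left(567 \right)}}{C{\left(-75 \right)}} + \frac{366248}{-3514990} = \frac{2210}{-75} + \frac{366248}{-3514990} = 2210 \left(- \frac{1}{75}\right) + 366248 \left(- \frac{1}{3514990}\right) = - \frac{442}{15} - \frac{183124}{1757495} = - \frac{31182386}{1054497}$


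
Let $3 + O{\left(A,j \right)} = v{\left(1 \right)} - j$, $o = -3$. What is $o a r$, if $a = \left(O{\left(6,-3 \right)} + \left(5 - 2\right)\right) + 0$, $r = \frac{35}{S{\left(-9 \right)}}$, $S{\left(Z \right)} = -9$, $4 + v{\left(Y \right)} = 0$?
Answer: $- \frac{35}{3} \approx -11.667$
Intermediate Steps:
$v{\left(Y \right)} = -4$ ($v{\left(Y \right)} = -4 + 0 = -4$)
$O{\left(A,j \right)} = -7 - j$ ($O{\left(A,j \right)} = -3 - \left(4 + j\right) = -7 - j$)
$r = - \frac{35}{9}$ ($r = \frac{35}{-9} = 35 \left(- \frac{1}{9}\right) = - \frac{35}{9} \approx -3.8889$)
$a = -1$ ($a = \left(\left(-7 - -3\right) + \left(5 - 2\right)\right) + 0 = \left(\left(-7 + 3\right) + \left(5 - 2\right)\right) + 0 = \left(-4 + 3\right) + 0 = -1 + 0 = -1$)
$o a r = \left(-3\right) \left(-1\right) \left(- \frac{35}{9}\right) = 3 \left(- \frac{35}{9}\right) = - \frac{35}{3}$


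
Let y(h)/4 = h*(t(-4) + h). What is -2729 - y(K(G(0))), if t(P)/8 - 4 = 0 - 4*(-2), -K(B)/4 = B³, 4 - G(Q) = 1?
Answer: -7913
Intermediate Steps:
G(Q) = 3 (G(Q) = 4 - 1*1 = 4 - 1 = 3)
K(B) = -4*B³
t(P) = 96 (t(P) = 32 + 8*(0 - 4*(-2)) = 32 + 8*(0 - 1*(-8)) = 32 + 8*(0 + 8) = 32 + 8*8 = 32 + 64 = 96)
y(h) = 4*h*(96 + h) (y(h) = 4*(h*(96 + h)) = 4*h*(96 + h))
-2729 - y(K(G(0))) = -2729 - 4*(-4*3³)*(96 - 4*3³) = -2729 - 4*(-4*27)*(96 - 4*27) = -2729 - 4*(-108)*(96 - 108) = -2729 - 4*(-108)*(-12) = -2729 - 1*5184 = -2729 - 5184 = -7913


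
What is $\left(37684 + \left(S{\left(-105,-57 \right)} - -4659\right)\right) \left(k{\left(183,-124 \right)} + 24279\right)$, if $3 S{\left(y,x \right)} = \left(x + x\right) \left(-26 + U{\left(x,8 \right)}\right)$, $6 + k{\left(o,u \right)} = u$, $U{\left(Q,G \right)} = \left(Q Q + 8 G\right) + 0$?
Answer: $-1993813887$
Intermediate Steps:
$U{\left(Q,G \right)} = Q^{2} + 8 G$ ($U{\left(Q,G \right)} = \left(Q^{2} + 8 G\right) + 0 = Q^{2} + 8 G$)
$k{\left(o,u \right)} = -6 + u$
$S{\left(y,x \right)} = \frac{2 x \left(38 + x^{2}\right)}{3}$ ($S{\left(y,x \right)} = \frac{\left(x + x\right) \left(-26 + \left(x^{2} + 8 \cdot 8\right)\right)}{3} = \frac{2 x \left(-26 + \left(x^{2} + 64\right)\right)}{3} = \frac{2 x \left(-26 + \left(64 + x^{2}\right)\right)}{3} = \frac{2 x \left(38 + x^{2}\right)}{3}$)
$\left(37684 + \left(S{\left(-105,-57 \right)} - -4659\right)\right) \left(k{\left(183,-124 \right)} + 24279\right) = \left(37684 + \left(\frac{2}{3} \left(-57\right) \left(38 + \left(-57\right)^{2}\right) - -4659\right)\right) \left(\left(-6 - 124\right) + 24279\right) = \left(37684 + \left(\frac{2}{3} \left(-57\right) \left(38 + 3249\right) + 4659\right)\right) \left(-130 + 24279\right) = \left(37684 + \left(\frac{2}{3} \left(-57\right) 3287 + 4659\right)\right) 24149 = \left(37684 + \left(-124906 + 4659\right)\right) 24149 = \left(37684 - 120247\right) 24149 = \left(-82563\right) 24149 = -1993813887$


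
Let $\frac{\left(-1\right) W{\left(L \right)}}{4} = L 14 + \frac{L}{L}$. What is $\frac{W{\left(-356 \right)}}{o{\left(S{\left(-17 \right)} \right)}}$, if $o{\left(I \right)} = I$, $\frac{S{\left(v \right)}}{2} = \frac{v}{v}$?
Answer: $9966$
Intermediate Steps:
$S{\left(v \right)} = 2$ ($S{\left(v \right)} = 2 \frac{v}{v} = 2 \cdot 1 = 2$)
$W{\left(L \right)} = -4 - 56 L$ ($W{\left(L \right)} = - 4 \left(L 14 + \frac{L}{L}\right) = - 4 \left(14 L + 1\right) = - 4 \left(1 + 14 L\right) = -4 - 56 L$)
$\frac{W{\left(-356 \right)}}{o{\left(S{\left(-17 \right)} \right)}} = \frac{-4 - -19936}{2} = \left(-4 + 19936\right) \frac{1}{2} = 19932 \cdot \frac{1}{2} = 9966$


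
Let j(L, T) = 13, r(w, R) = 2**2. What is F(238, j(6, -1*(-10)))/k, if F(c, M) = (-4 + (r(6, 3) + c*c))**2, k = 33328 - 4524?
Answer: 802135684/7201 ≈ 1.1139e+5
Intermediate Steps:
r(w, R) = 4
k = 28804
F(c, M) = c**4 (F(c, M) = (-4 + (4 + c*c))**2 = (-4 + (4 + c**2))**2 = (c**2)**2 = c**4)
F(238, j(6, -1*(-10)))/k = 238**4/28804 = 3208542736*(1/28804) = 802135684/7201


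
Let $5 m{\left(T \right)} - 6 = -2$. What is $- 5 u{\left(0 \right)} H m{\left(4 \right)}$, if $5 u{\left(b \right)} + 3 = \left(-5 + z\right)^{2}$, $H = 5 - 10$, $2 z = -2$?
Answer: $132$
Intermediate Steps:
$z = -1$ ($z = \frac{1}{2} \left(-2\right) = -1$)
$m{\left(T \right)} = \frac{4}{5}$ ($m{\left(T \right)} = \frac{6}{5} + \frac{1}{5} \left(-2\right) = \frac{6}{5} - \frac{2}{5} = \frac{4}{5}$)
$H = -5$
$u{\left(b \right)} = \frac{33}{5}$ ($u{\left(b \right)} = - \frac{3}{5} + \frac{\left(-5 - 1\right)^{2}}{5} = - \frac{3}{5} + \frac{\left(-6\right)^{2}}{5} = - \frac{3}{5} + \frac{1}{5} \cdot 36 = - \frac{3}{5} + \frac{36}{5} = \frac{33}{5}$)
$- 5 u{\left(0 \right)} H m{\left(4 \right)} = \left(-5\right) \frac{33}{5} \left(-5\right) \frac{4}{5} = \left(-33\right) \left(-5\right) \frac{4}{5} = 165 \cdot \frac{4}{5} = 132$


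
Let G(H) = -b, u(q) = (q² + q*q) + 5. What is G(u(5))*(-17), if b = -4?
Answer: -68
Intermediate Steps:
u(q) = 5 + 2*q² (u(q) = (q² + q²) + 5 = 2*q² + 5 = 5 + 2*q²)
G(H) = 4 (G(H) = -1*(-4) = 4)
G(u(5))*(-17) = 4*(-17) = -68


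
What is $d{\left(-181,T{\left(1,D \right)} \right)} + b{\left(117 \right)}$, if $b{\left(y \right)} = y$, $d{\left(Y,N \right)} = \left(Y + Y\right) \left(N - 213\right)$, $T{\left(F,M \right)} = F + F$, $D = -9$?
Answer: $76499$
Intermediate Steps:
$T{\left(F,M \right)} = 2 F$
$d{\left(Y,N \right)} = 2 Y \left(-213 + N\right)$
$d{\left(-181,T{\left(1,D \right)} \right)} + b{\left(117 \right)} = 2 \left(-181\right) \left(-213 + 2 \cdot 1\right) + 117 = 2 \left(-181\right) \left(-213 + 2\right) + 117 = 2 \left(-181\right) \left(-211\right) + 117 = 76382 + 117 = 76499$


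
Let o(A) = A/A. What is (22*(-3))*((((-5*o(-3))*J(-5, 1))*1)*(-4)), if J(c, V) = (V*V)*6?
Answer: -7920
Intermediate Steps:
J(c, V) = 6*V² (J(c, V) = V²*6 = 6*V²)
o(A) = 1
(22*(-3))*((((-5*o(-3))*J(-5, 1))*1)*(-4)) = (22*(-3))*((((-5*1)*(6*1²))*1)*(-4)) = -66*-30*1*(-4) = -66*-5*6*1*(-4) = -66*(-30*1)*(-4) = -(-1980)*(-4) = -66*120 = -7920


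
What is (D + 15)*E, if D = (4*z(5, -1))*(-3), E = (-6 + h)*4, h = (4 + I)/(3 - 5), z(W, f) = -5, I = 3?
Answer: -2850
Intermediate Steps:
h = -7/2 (h = (4 + 3)/(3 - 5) = 7/(-2) = 7*(-½) = -7/2 ≈ -3.5000)
E = -38 (E = (-6 - 7/2)*4 = -19/2*4 = -38)
D = 60 (D = (4*(-5))*(-3) = -20*(-3) = 60)
(D + 15)*E = (60 + 15)*(-38) = 75*(-38) = -2850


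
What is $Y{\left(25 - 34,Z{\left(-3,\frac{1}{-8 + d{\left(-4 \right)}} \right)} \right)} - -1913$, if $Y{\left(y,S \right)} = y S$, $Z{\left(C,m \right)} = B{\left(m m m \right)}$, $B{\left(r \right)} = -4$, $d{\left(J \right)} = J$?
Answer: $1949$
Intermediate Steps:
$Z{\left(C,m \right)} = -4$
$Y{\left(y,S \right)} = S y$
$Y{\left(25 - 34,Z{\left(-3,\frac{1}{-8 + d{\left(-4 \right)}} \right)} \right)} - -1913 = - 4 \left(25 - 34\right) - -1913 = - 4 \left(25 - 34\right) + 1913 = \left(-4\right) \left(-9\right) + 1913 = 36 + 1913 = 1949$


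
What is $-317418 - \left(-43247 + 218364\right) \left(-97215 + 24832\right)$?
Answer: $12675176393$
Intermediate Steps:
$-317418 - \left(-43247 + 218364\right) \left(-97215 + 24832\right) = -317418 - 175117 \left(-72383\right) = -317418 - -12675493811 = -317418 + 12675493811 = 12675176393$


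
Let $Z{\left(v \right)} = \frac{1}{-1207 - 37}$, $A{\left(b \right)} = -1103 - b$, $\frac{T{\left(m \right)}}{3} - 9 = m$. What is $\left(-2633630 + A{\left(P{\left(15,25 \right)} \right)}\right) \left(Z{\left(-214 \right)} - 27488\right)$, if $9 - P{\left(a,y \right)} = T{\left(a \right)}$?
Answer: $\frac{45046366490455}{622} \approx 7.2422 \cdot 10^{10}$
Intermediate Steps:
$T{\left(m \right)} = 27 + 3 m$
$P{\left(a,y \right)} = -18 - 3 a$ ($P{\left(a,y \right)} = 9 - \left(27 + 3 a\right) = -18 - 3 a$)
$Z{\left(v \right)} = - \frac{1}{1244}$ ($Z{\left(v \right)} = \frac{1}{-1244} = - \frac{1}{1244}$)
$\left(-2633630 + A{\left(P{\left(15,25 \right)} \right)}\right) \left(Z{\left(-214 \right)} - 27488\right) = \left(-2633630 - \left(1085 - 45\right)\right) \left(- \frac{1}{1244} - 27488\right) = \left(-2633630 - 1040\right) \left(- \frac{34195073}{1244}\right) = \left(-2634670\right) \left(- \frac{34195073}{1244}\right) = \frac{45046366490455}{622}$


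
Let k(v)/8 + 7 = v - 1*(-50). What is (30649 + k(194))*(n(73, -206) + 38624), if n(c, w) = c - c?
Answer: 1257018080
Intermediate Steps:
k(v) = 344 + 8*v (k(v) = -56 + 8*(v - 1*(-50)) = -56 + 8*(v + 50) = -56 + 8*(50 + v) = -56 + (400 + 8*v) = 344 + 8*v)
n(c, w) = 0
(30649 + k(194))*(n(73, -206) + 38624) = (30649 + (344 + 8*194))*(0 + 38624) = (30649 + (344 + 1552))*38624 = (30649 + 1896)*38624 = 32545*38624 = 1257018080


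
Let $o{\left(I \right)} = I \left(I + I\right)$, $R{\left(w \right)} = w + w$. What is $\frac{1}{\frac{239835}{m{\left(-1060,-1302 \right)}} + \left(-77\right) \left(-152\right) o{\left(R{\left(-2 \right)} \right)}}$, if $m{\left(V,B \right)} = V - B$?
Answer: $\frac{242}{90875611} \approx 2.663 \cdot 10^{-6}$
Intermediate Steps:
$R{\left(w \right)} = 2 w$
$o{\left(I \right)} = 2 I^{2}$ ($o{\left(I \right)} = I 2 I = 2 I^{2}$)
$\frac{1}{\frac{239835}{m{\left(-1060,-1302 \right)}} + \left(-77\right) \left(-152\right) o{\left(R{\left(-2 \right)} \right)}} = \frac{1}{\frac{239835}{-1060 - -1302} + \left(-77\right) \left(-152\right) 2 \left(2 \left(-2\right)\right)^{2}} = \frac{1}{\frac{239835}{-1060 + 1302} + 11704 \cdot 2 \left(-4\right)^{2}} = \frac{1}{\frac{239835}{242} + 11704 \cdot 2 \cdot 16} = \frac{1}{239835 \cdot \frac{1}{242} + 11704 \cdot 32} = \frac{1}{\frac{239835}{242} + 374528} = \frac{1}{\frac{90875611}{242}} = \frac{242}{90875611}$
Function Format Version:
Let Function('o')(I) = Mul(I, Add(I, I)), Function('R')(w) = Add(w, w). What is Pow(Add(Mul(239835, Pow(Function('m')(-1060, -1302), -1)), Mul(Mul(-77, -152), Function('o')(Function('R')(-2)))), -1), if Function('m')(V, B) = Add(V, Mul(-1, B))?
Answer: Rational(242, 90875611) ≈ 2.6630e-6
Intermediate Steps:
Function('R')(w) = Mul(2, w)
Function('o')(I) = Mul(2, Pow(I, 2)) (Function('o')(I) = Mul(I, Mul(2, I)) = Mul(2, Pow(I, 2)))
Pow(Add(Mul(239835, Pow(Function('m')(-1060, -1302), -1)), Mul(Mul(-77, -152), Function('o')(Function('R')(-2)))), -1) = Pow(Add(Mul(239835, Pow(Add(-1060, Mul(-1, -1302)), -1)), Mul(Mul(-77, -152), Mul(2, Pow(Mul(2, -2), 2)))), -1) = Pow(Add(Mul(239835, Pow(Add(-1060, 1302), -1)), Mul(11704, Mul(2, Pow(-4, 2)))), -1) = Pow(Add(Mul(239835, Pow(242, -1)), Mul(11704, Mul(2, 16))), -1) = Pow(Add(Mul(239835, Rational(1, 242)), Mul(11704, 32)), -1) = Pow(Add(Rational(239835, 242), 374528), -1) = Pow(Rational(90875611, 242), -1) = Rational(242, 90875611)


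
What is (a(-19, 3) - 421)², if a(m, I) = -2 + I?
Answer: 176400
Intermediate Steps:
(a(-19, 3) - 421)² = ((-2 + 3) - 421)² = (1 - 421)² = (-420)² = 176400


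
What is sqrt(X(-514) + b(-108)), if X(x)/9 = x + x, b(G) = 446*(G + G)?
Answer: 6*I*sqrt(2933) ≈ 324.94*I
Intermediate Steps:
b(G) = 892*G (b(G) = 446*(2*G) = 892*G)
X(x) = 18*x (X(x) = 9*(x + x) = 9*(2*x) = 18*x)
sqrt(X(-514) + b(-108)) = sqrt(18*(-514) + 892*(-108)) = sqrt(-9252 - 96336) = sqrt(-105588) = 6*I*sqrt(2933)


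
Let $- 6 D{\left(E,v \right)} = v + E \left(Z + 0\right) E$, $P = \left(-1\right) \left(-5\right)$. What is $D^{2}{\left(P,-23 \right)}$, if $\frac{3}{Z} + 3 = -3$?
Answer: $\frac{5041}{144} \approx 35.007$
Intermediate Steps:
$Z = - \frac{1}{2}$ ($Z = \frac{3}{-3 - 3} = \frac{3}{-6} = 3 \left(- \frac{1}{6}\right) = - \frac{1}{2} \approx -0.5$)
$P = 5$
$D{\left(E,v \right)} = - \frac{v}{6} + \frac{E^{2}}{12}$ ($D{\left(E,v \right)} = - \frac{v + E \left(- \frac{1}{2} + 0\right) E}{6} = - \frac{v + E \left(- \frac{1}{2}\right) E}{6} = - \frac{v + - \frac{E}{2} E}{6} = - \frac{v - \frac{E^{2}}{2}}{6} = - \frac{v}{6} + \frac{E^{2}}{12}$)
$D^{2}{\left(P,-23 \right)} = \left(\left(- \frac{1}{6}\right) \left(-23\right) + \frac{5^{2}}{12}\right)^{2} = \left(\frac{23}{6} + \frac{1}{12} \cdot 25\right)^{2} = \left(\frac{23}{6} + \frac{25}{12}\right)^{2} = \left(\frac{71}{12}\right)^{2} = \frac{5041}{144}$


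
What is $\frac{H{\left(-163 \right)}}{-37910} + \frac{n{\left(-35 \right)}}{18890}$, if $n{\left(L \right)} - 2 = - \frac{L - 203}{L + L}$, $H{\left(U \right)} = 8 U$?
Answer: $\frac{12289743}{358059950} \approx 0.034323$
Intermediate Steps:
$n{\left(L \right)} = 2 - \frac{-203 + L}{2 L}$ ($n{\left(L \right)} = 2 - \frac{L - 203}{L + L} = 2 - \frac{L - 203}{2 L} = 2 - \left(-203 + L\right) \frac{1}{2 L} = 2 - \frac{-203 + L}{2 L}$)
$\frac{H{\left(-163 \right)}}{-37910} + \frac{n{\left(-35 \right)}}{18890} = \frac{8 \left(-163\right)}{-37910} + \frac{\frac{1}{2} \frac{1}{-35} \left(203 + 3 \left(-35\right)\right)}{18890} = \left(-1304\right) \left(- \frac{1}{37910}\right) + \frac{1}{2} \left(- \frac{1}{35}\right) \left(203 - 105\right) \frac{1}{18890} = \frac{652}{18955} + \frac{1}{2} \left(- \frac{1}{35}\right) 98 \cdot \frac{1}{18890} = \frac{652}{18955} - \frac{7}{94450} = \frac{12289743}{358059950}$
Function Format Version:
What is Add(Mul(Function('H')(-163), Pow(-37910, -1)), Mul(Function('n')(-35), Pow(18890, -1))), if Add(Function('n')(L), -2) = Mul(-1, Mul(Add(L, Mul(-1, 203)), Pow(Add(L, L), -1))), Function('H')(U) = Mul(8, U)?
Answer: Rational(12289743, 358059950) ≈ 0.034323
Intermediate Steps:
Function('n')(L) = Add(2, Mul(Rational(-1, 2), Pow(L, -1), Add(-203, L))) (Function('n')(L) = Add(2, Mul(-1, Mul(Add(L, Mul(-1, 203)), Pow(Add(L, L), -1)))) = Add(2, Mul(-1, Mul(Add(L, -203), Pow(Mul(2, L), -1)))) = Add(2, Mul(-1, Mul(Add(-203, L), Mul(Rational(1, 2), Pow(L, -1))))) = Add(2, Mul(-1, Mul(Rational(1, 2), Pow(L, -1), Add(-203, L)))) = Add(2, Mul(Rational(-1, 2), Pow(L, -1), Add(-203, L))))
Add(Mul(Function('H')(-163), Pow(-37910, -1)), Mul(Function('n')(-35), Pow(18890, -1))) = Add(Mul(Mul(8, -163), Pow(-37910, -1)), Mul(Mul(Rational(1, 2), Pow(-35, -1), Add(203, Mul(3, -35))), Pow(18890, -1))) = Add(Mul(-1304, Rational(-1, 37910)), Mul(Mul(Rational(1, 2), Rational(-1, 35), Add(203, -105)), Rational(1, 18890))) = Add(Rational(652, 18955), Mul(Mul(Rational(1, 2), Rational(-1, 35), 98), Rational(1, 18890))) = Add(Rational(652, 18955), Mul(Rational(-7, 5), Rational(1, 18890))) = Add(Rational(652, 18955), Rational(-7, 94450)) = Rational(12289743, 358059950)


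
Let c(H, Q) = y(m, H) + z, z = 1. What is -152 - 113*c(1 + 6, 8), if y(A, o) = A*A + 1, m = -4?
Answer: -2186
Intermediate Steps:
y(A, o) = 1 + A² (y(A, o) = A² + 1 = 1 + A²)
c(H, Q) = 18 (c(H, Q) = (1 + (-4)²) + 1 = (1 + 16) + 1 = 17 + 1 = 18)
-152 - 113*c(1 + 6, 8) = -152 - 113*18 = -152 - 2034 = -2186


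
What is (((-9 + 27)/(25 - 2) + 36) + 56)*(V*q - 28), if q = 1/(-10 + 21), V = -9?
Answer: -61498/23 ≈ -2673.8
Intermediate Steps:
q = 1/11 ≈ 0.090909
(((-9 + 27)/(25 - 2) + 36) + 56)*(V*q - 28) = (((-9 + 27)/(25 - 2) + 36) + 56)*(-9*1/11 - 28) = ((18/23 + 36) + 56)*(-9/11 - 28) = ((18*(1/23) + 36) + 56)*(-317/11) = ((18/23 + 36) + 56)*(-317/11) = (846/23 + 56)*(-317/11) = (2134/23)*(-317/11) = -61498/23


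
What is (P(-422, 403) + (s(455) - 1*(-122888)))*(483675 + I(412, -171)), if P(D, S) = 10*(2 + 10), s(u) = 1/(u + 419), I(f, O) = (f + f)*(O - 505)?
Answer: -7885677127557/874 ≈ -9.0225e+9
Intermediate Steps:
I(f, O) = 2*f*(-505 + O) (I(f, O) = (2*f)*(-505 + O) = 2*f*(-505 + O))
s(u) = 1/(419 + u)
P(D, S) = 120 (P(D, S) = 10*12 = 120)
(P(-422, 403) + (s(455) - 1*(-122888)))*(483675 + I(412, -171)) = (120 + (1/(419 + 455) - 1*(-122888)))*(483675 + 2*412*(-505 - 171)) = (120 + (1/874 + 122888))*(483675 + 2*412*(-676)) = (120 + (1/874 + 122888))*(483675 - 557024) = (120 + 107404113/874)*(-73349) = (107508993/874)*(-73349) = -7885677127557/874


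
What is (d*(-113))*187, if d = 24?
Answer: -507144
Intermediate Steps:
(d*(-113))*187 = (24*(-113))*187 = -2712*187 = -507144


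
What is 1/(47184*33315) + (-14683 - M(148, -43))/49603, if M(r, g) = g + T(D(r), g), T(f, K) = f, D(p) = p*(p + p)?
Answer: -91876454492477/77972689820880 ≈ -1.1783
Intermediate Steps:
D(p) = 2*p² (D(p) = p*(2*p) = 2*p²)
M(r, g) = g + 2*r²
1/(47184*33315) + (-14683 - M(148, -43))/49603 = 1/(47184*33315) + (-14683 - (-43 + 2*148²))/49603 = (1/47184)*(1/33315) + (-14683 - (-43 + 2*21904))*(1/49603) = 1/1571934960 + (-14683 - (-43 + 43808))*(1/49603) = 1/1571934960 + (-14683 - 1*43765)*(1/49603) = 1/1571934960 + (-14683 - 43765)*(1/49603) = 1/1571934960 - 58448*1/49603 = 1/1571934960 - 58448/49603 = -91876454492477/77972689820880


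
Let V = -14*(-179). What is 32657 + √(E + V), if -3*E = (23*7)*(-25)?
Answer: 32657 + √34629/3 ≈ 32719.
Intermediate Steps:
E = 4025/3 (E = -23*7*(-25)/3 = -161*(-25)/3 = -⅓*(-4025) = 4025/3 ≈ 1341.7)
V = 2506
32657 + √(E + V) = 32657 + √(4025/3 + 2506) = 32657 + √(11543/3) = 32657 + √34629/3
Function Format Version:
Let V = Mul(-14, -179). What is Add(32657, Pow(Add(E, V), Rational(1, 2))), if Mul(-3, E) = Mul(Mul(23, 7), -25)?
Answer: Add(32657, Mul(Rational(1, 3), Pow(34629, Rational(1, 2)))) ≈ 32719.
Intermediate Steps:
E = Rational(4025, 3) (E = Mul(Rational(-1, 3), Mul(Mul(23, 7), -25)) = Mul(Rational(-1, 3), Mul(161, -25)) = Mul(Rational(-1, 3), -4025) = Rational(4025, 3) ≈ 1341.7)
V = 2506
Add(32657, Pow(Add(E, V), Rational(1, 2))) = Add(32657, Pow(Add(Rational(4025, 3), 2506), Rational(1, 2))) = Add(32657, Pow(Rational(11543, 3), Rational(1, 2))) = Add(32657, Mul(Rational(1, 3), Pow(34629, Rational(1, 2))))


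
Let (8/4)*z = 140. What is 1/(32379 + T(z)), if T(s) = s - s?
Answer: 1/32379 ≈ 3.0884e-5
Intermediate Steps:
z = 70 (z = (1/2)*140 = 70)
T(s) = 0
1/(32379 + T(z)) = 1/(32379 + 0) = 1/32379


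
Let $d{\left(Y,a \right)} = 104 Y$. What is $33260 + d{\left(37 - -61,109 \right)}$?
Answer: $43452$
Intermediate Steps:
$33260 + d{\left(37 - -61,109 \right)} = 33260 + 104 \left(37 - -61\right) = 33260 + 104 \left(37 + 61\right) = 33260 + 104 \cdot 98 = 33260 + 10192 = 43452$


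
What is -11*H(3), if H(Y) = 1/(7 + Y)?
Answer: -11/10 ≈ -1.1000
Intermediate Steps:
-11*H(3) = -11/(7 + 3) = -11/10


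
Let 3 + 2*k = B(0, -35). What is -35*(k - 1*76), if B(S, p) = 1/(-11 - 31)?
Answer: 32555/12 ≈ 2712.9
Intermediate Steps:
B(S, p) = -1/42 (B(S, p) = 1/(-42) = -1/42)
k = -127/84 (k = -3/2 + (½)*(-1/42) = -3/2 - 1/84 = -127/84 ≈ -1.5119)
-35*(k - 1*76) = -35*(-127/84 - 1*76) = -35*(-127/84 - 76) = -35*(-6511/84) = 32555/12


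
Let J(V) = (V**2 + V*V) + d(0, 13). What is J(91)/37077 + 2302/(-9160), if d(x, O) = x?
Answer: 33178333/169812660 ≈ 0.19538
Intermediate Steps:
J(V) = 2*V**2 (J(V) = (V**2 + V*V) + 0 = (V**2 + V**2) + 0 = 2*V**2 + 0 = 2*V**2)
J(91)/37077 + 2302/(-9160) = (2*91**2)/37077 + 2302/(-9160) = (2*8281)*(1/37077) + 2302*(-1/9160) = 16562*(1/37077) - 1151/4580 = 16562/37077 - 1151/4580 = 33178333/169812660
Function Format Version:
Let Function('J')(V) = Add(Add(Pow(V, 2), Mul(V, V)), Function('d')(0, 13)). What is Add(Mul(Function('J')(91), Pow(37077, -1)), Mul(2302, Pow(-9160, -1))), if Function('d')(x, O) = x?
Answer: Rational(33178333, 169812660) ≈ 0.19538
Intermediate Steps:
Function('J')(V) = Mul(2, Pow(V, 2)) (Function('J')(V) = Add(Add(Pow(V, 2), Mul(V, V)), 0) = Add(Add(Pow(V, 2), Pow(V, 2)), 0) = Add(Mul(2, Pow(V, 2)), 0) = Mul(2, Pow(V, 2)))
Add(Mul(Function('J')(91), Pow(37077, -1)), Mul(2302, Pow(-9160, -1))) = Add(Mul(Mul(2, Pow(91, 2)), Pow(37077, -1)), Mul(2302, Pow(-9160, -1))) = Add(Mul(Mul(2, 8281), Rational(1, 37077)), Mul(2302, Rational(-1, 9160))) = Add(Mul(16562, Rational(1, 37077)), Rational(-1151, 4580)) = Add(Rational(16562, 37077), Rational(-1151, 4580)) = Rational(33178333, 169812660)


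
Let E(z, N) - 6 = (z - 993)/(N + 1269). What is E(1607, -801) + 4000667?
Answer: 936157789/234 ≈ 4.0007e+6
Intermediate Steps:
E(z, N) = 6 + (-993 + z)/(1269 + N) (E(z, N) = 6 + (z - 993)/(N + 1269) = 6 + (-993 + z)/(1269 + N))
E(1607, -801) + 4000667 = (6621 + 1607 + 6*(-801))/(1269 - 801) + 4000667 = (6621 + 1607 - 4806)/468 + 4000667 = (1/468)*3422 + 4000667 = 1711/234 + 4000667 = 936157789/234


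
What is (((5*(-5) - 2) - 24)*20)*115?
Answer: -117300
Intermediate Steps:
(((5*(-5) - 2) - 24)*20)*115 = (((-25 - 2) - 24)*20)*115 = ((-27 - 24)*20)*115 = -51*20*115 = -1020*115 = -117300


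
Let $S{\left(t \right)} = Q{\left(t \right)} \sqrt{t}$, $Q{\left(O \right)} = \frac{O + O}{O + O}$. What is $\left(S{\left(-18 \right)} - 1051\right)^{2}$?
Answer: $1104583 - 6306 i \sqrt{2} \approx 1.1046 \cdot 10^{6} - 8918.0 i$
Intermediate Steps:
$Q{\left(O \right)} = 1$ ($Q{\left(O \right)} = \frac{2 O}{2 O} = 2 O \frac{1}{2 O} = 1$)
$S{\left(t \right)} = \sqrt{t}$ ($S{\left(t \right)} = 1 \sqrt{t} = \sqrt{t}$)
$\left(S{\left(-18 \right)} - 1051\right)^{2} = \left(\sqrt{-18} - 1051\right)^{2} = \left(3 i \sqrt{2} - 1051\right)^{2} = \left(-1051 + 3 i \sqrt{2}\right)^{2}$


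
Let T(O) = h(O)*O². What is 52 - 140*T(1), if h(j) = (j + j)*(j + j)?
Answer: -508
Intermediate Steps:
h(j) = 4*j² (h(j) = (2*j)*(2*j) = 4*j²)
T(O) = 4*O⁴ (T(O) = (4*O²)*O² = 4*O⁴)
52 - 140*T(1) = 52 - 560*1⁴ = 52 - 560 = -508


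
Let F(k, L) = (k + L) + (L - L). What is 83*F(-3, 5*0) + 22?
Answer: -227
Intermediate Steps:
F(k, L) = L + k (F(k, L) = (L + k) + 0 = L + k)
83*F(-3, 5*0) + 22 = 83*(5*0 - 3) + 22 = 83*(0 - 3) + 22 = 83*(-3) + 22 = -249 + 22 = -227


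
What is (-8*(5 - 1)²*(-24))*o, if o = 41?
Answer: 125952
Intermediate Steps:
(-8*(5 - 1)²*(-24))*o = (-8*(5 - 1)²*(-24))*41 = (-8*4²*(-24))*41 = (-8*16*(-24))*41 = -128*(-24)*41 = 3072*41 = 125952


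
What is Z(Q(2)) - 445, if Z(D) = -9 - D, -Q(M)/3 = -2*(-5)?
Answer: -424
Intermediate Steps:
Q(M) = -30 (Q(M) = -(-6)*(-5) = -3*10 = -30)
Z(Q(2)) - 445 = (-9 - 1*(-30)) - 445 = (-9 + 30) - 445 = 21 - 445 = -424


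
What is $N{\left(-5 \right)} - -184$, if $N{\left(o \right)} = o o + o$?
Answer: $204$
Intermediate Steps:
$N{\left(o \right)} = o + o^{2}$ ($N{\left(o \right)} = o^{2} + o = o + o^{2}$)
$N{\left(-5 \right)} - -184 = - 5 \left(1 - 5\right) - -184 = \left(-5\right) \left(-4\right) + 184 = 20 + 184 = 204$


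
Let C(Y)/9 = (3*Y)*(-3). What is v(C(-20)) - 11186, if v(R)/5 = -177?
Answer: -12071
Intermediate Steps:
C(Y) = -81*Y (C(Y) = 9*((3*Y)*(-3)) = 9*(-9*Y) = -81*Y)
v(R) = -885 (v(R) = 5*(-177) = -885)
v(C(-20)) - 11186 = -885 - 11186 = -12071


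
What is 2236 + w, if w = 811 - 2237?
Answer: 810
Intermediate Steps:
w = -1426
2236 + w = 2236 - 1426 = 810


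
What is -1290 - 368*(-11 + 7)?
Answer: 182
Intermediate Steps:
-1290 - 368*(-11 + 7) = -1290 - 368*(-4) = -1290 + 1472 = 182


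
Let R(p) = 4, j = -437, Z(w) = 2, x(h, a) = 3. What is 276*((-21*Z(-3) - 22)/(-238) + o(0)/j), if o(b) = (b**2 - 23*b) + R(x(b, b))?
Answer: 162096/2261 ≈ 71.692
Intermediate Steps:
o(b) = 4 + b**2 - 23*b (o(b) = (b**2 - 23*b) + 4 = 4 + b**2 - 23*b)
276*((-21*Z(-3) - 22)/(-238) + o(0)/j) = 276*((-21*2 - 22)/(-238) + (4 + 0**2 - 23*0)/(-437)) = 276*((-42 - 22)*(-1/238) + (4 + 0 + 0)*(-1/437)) = 276*(-64*(-1/238) + 4*(-1/437)) = 276*(32/119 - 4/437) = 276*(13508/52003) = 162096/2261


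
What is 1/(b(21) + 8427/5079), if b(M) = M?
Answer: 1693/38362 ≈ 0.044132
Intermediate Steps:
1/(b(21) + 8427/5079) = 1/(21 + 8427/5079) = 1/(21 + 8427*(1/5079)) = 1/(21 + 2809/1693) = 1/(38362/1693) = 1693/38362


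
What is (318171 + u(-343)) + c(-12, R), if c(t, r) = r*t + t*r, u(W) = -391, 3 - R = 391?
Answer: 327092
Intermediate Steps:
R = -388 (R = 3 - 1*391 = 3 - 391 = -388)
c(t, r) = 2*r*t (c(t, r) = r*t + r*t = 2*r*t)
(318171 + u(-343)) + c(-12, R) = (318171 - 391) + 2*(-388)*(-12) = 317780 + 9312 = 327092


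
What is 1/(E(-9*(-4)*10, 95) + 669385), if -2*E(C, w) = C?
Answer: 1/669205 ≈ 1.4943e-6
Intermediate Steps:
E(C, w) = -C/2
1/(E(-9*(-4)*10, 95) + 669385) = 1/(-(-9*(-4))*10/2 + 669385) = 1/(-18*10 + 669385) = 1/(-1/2*360 + 669385) = 1/(-180 + 669385) = 1/669205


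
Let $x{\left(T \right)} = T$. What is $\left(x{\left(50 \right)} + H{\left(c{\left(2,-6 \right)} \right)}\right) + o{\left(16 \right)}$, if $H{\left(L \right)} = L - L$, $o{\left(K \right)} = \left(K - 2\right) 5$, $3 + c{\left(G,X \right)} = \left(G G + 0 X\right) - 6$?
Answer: $120$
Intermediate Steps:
$c{\left(G,X \right)} = -9 + G^{2}$ ($c{\left(G,X \right)} = -3 + \left(\left(G G + 0 X\right) - 6\right) = -3 + \left(\left(G^{2} + 0\right) - 6\right) = -3 + \left(G^{2} - 6\right) = -3 + \left(-6 + G^{2}\right) = -9 + G^{2}$)
$o{\left(K \right)} = -10 + 5 K$ ($o{\left(K \right)} = \left(-2 + K\right) 5 = -10 + 5 K$)
$H{\left(L \right)} = 0$
$\left(x{\left(50 \right)} + H{\left(c{\left(2,-6 \right)} \right)}\right) + o{\left(16 \right)} = \left(50 + 0\right) + \left(-10 + 5 \cdot 16\right) = 50 + \left(-10 + 80\right) = 50 + 70 = 120$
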